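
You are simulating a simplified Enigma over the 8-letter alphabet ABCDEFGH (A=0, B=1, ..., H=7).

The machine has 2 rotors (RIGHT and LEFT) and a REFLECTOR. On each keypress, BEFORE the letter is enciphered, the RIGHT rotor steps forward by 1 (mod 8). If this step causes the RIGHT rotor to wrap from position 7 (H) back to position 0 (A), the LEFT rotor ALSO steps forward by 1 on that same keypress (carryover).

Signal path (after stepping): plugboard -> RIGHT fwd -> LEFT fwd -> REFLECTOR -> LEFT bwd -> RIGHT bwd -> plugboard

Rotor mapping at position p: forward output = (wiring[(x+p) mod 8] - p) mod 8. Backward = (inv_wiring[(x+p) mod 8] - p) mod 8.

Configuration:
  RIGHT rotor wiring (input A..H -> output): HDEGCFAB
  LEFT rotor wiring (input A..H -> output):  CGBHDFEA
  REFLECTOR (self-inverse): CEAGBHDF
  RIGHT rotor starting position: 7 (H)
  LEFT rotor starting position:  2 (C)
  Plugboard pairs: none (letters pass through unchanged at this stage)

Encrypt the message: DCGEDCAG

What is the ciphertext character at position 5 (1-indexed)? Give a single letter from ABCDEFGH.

Char 1 ('D'): step: R->0, L->3 (L advanced); D->plug->D->R->G->L->D->refl->G->L'->H->R'->A->plug->A
Char 2 ('C'): step: R->1, L=3; C->plug->C->R->F->L->H->refl->F->L'->E->R'->E->plug->E
Char 3 ('G'): step: R->2, L=3; G->plug->G->R->F->L->H->refl->F->L'->E->R'->B->plug->B
Char 4 ('E'): step: R->3, L=3; E->plug->E->R->G->L->D->refl->G->L'->H->R'->B->plug->B
Char 5 ('D'): step: R->4, L=3; D->plug->D->R->F->L->H->refl->F->L'->E->R'->C->plug->C

C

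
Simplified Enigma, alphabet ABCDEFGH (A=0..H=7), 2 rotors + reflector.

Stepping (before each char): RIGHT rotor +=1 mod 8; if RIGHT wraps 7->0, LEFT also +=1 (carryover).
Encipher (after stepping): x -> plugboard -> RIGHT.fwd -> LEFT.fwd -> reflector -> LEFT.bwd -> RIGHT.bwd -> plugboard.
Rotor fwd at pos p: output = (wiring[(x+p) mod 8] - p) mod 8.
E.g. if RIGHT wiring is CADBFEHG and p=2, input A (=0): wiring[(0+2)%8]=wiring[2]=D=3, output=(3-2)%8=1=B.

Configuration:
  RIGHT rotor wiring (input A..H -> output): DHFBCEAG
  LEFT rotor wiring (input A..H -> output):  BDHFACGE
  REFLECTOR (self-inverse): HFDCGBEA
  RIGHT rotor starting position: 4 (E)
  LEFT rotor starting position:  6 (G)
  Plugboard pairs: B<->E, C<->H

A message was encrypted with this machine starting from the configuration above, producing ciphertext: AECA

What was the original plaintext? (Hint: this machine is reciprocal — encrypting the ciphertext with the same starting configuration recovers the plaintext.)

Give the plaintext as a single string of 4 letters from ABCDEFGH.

Char 1 ('A'): step: R->5, L=6; A->plug->A->R->H->L->E->refl->G->L'->B->R'->C->plug->H
Char 2 ('E'): step: R->6, L=6; E->plug->B->R->A->L->A->refl->H->L'->F->R'->C->plug->H
Char 3 ('C'): step: R->7, L=6; C->plug->H->R->B->L->G->refl->E->L'->H->R'->A->plug->A
Char 4 ('A'): step: R->0, L->7 (L advanced); A->plug->A->R->D->L->A->refl->H->L'->H->R'->B->plug->E

Answer: HHAE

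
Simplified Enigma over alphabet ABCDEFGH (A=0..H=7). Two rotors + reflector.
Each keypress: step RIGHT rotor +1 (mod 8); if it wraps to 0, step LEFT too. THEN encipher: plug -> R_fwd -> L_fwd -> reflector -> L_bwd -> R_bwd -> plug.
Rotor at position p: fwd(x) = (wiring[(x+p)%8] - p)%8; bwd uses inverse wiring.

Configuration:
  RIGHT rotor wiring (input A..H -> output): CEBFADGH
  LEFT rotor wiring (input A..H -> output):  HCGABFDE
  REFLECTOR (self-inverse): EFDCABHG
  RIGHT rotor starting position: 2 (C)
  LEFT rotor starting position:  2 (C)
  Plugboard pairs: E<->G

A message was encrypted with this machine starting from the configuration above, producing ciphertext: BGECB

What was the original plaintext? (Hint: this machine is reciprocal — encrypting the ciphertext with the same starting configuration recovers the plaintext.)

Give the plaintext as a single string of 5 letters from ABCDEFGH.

Char 1 ('B'): step: R->3, L=2; B->plug->B->R->F->L->C->refl->D->L'->D->R'->D->plug->D
Char 2 ('G'): step: R->4, L=2; G->plug->E->R->G->L->F->refl->B->L'->E->R'->A->plug->A
Char 3 ('E'): step: R->5, L=2; E->plug->G->R->A->L->E->refl->A->L'->H->R'->E->plug->G
Char 4 ('C'): step: R->6, L=2; C->plug->C->R->E->L->B->refl->F->L'->G->R'->D->plug->D
Char 5 ('B'): step: R->7, L=2; B->plug->B->R->D->L->D->refl->C->L'->F->R'->C->plug->C

Answer: DAGDC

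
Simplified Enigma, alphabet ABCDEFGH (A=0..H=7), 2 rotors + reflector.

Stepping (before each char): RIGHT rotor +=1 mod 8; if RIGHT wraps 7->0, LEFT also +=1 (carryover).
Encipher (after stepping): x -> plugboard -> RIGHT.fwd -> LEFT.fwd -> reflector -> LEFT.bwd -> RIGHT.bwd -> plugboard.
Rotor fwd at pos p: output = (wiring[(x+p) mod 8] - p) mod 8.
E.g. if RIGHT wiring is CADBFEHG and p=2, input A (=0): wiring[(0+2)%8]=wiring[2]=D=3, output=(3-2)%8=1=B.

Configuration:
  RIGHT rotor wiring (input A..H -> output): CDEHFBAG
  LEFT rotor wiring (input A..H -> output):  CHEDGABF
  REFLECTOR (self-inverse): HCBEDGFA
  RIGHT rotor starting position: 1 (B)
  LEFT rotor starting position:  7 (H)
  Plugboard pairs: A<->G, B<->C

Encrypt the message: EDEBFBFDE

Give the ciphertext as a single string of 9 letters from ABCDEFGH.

Answer: DCFGBHEFA

Derivation:
Char 1 ('E'): step: R->2, L=7; E->plug->E->R->G->L->B->refl->C->L'->H->R'->D->plug->D
Char 2 ('D'): step: R->3, L=7; D->plug->D->R->F->L->H->refl->A->L'->C->R'->B->plug->C
Char 3 ('E'): step: R->4, L=7; E->plug->E->R->G->L->B->refl->C->L'->H->R'->F->plug->F
Char 4 ('B'): step: R->5, L=7; B->plug->C->R->B->L->D->refl->E->L'->E->R'->A->plug->G
Char 5 ('F'): step: R->6, L=7; F->plug->F->R->B->L->D->refl->E->L'->E->R'->C->plug->B
Char 6 ('B'): step: R->7, L=7; B->plug->C->R->E->L->E->refl->D->L'->B->R'->H->plug->H
Char 7 ('F'): step: R->0, L->0 (L advanced); F->plug->F->R->B->L->H->refl->A->L'->F->R'->E->plug->E
Char 8 ('D'): step: R->1, L=0; D->plug->D->R->E->L->G->refl->F->L'->H->R'->F->plug->F
Char 9 ('E'): step: R->2, L=0; E->plug->E->R->G->L->B->refl->C->L'->A->R'->G->plug->A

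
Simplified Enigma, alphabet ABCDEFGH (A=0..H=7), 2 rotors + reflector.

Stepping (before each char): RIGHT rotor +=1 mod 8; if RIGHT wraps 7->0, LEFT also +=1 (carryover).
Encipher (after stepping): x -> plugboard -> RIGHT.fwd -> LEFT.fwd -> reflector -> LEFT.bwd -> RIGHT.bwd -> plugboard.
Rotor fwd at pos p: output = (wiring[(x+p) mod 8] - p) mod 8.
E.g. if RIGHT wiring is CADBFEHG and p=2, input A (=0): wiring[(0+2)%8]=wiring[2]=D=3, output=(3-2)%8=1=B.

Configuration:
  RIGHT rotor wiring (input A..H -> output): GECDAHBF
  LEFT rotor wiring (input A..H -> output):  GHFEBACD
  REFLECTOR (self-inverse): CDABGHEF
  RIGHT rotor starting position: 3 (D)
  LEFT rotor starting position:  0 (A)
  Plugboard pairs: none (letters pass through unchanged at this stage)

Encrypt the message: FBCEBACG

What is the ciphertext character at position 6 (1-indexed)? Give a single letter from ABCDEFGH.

Char 1 ('F'): step: R->4, L=0; F->plug->F->R->A->L->G->refl->E->L'->D->R'->B->plug->B
Char 2 ('B'): step: R->5, L=0; B->plug->B->R->E->L->B->refl->D->L'->H->R'->E->plug->E
Char 3 ('C'): step: R->6, L=0; C->plug->C->R->A->L->G->refl->E->L'->D->R'->A->plug->A
Char 4 ('E'): step: R->7, L=0; E->plug->E->R->E->L->B->refl->D->L'->H->R'->B->plug->B
Char 5 ('B'): step: R->0, L->1 (L advanced); B->plug->B->R->E->L->H->refl->F->L'->H->R'->F->plug->F
Char 6 ('A'): step: R->1, L=1; A->plug->A->R->D->L->A->refl->C->L'->G->R'->E->plug->E

E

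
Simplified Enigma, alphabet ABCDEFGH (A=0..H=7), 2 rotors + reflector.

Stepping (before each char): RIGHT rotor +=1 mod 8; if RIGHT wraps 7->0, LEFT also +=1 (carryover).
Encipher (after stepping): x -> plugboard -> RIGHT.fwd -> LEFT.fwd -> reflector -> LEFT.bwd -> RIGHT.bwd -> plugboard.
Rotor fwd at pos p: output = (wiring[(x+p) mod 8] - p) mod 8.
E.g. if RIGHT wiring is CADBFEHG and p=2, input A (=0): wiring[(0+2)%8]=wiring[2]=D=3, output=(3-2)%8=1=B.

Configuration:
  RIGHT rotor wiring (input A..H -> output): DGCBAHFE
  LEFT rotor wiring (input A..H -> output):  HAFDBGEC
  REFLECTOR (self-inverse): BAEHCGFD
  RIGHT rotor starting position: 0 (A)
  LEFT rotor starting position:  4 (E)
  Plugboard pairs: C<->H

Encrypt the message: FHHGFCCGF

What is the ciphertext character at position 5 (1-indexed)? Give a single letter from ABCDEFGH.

Char 1 ('F'): step: R->1, L=4; F->plug->F->R->E->L->D->refl->H->L'->H->R'->D->plug->D
Char 2 ('H'): step: R->2, L=4; H->plug->C->R->G->L->B->refl->A->L'->C->R'->F->plug->F
Char 3 ('H'): step: R->3, L=4; H->plug->C->R->E->L->D->refl->H->L'->H->R'->H->plug->C
Char 4 ('G'): step: R->4, L=4; G->plug->G->R->G->L->B->refl->A->L'->C->R'->F->plug->F
Char 5 ('F'): step: R->5, L=4; F->plug->F->R->F->L->E->refl->C->L'->B->R'->E->plug->E

E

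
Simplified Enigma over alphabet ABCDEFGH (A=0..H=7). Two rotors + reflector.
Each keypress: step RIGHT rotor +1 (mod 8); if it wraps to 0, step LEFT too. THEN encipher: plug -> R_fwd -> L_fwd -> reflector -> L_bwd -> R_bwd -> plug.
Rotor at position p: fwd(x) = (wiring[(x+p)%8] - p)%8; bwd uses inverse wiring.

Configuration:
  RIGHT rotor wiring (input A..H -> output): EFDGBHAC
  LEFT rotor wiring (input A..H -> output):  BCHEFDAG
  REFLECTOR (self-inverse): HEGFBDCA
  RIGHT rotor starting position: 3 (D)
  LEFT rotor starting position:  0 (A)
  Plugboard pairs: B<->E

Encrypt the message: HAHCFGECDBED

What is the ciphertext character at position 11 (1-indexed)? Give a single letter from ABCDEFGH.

Char 1 ('H'): step: R->4, L=0; H->plug->H->R->C->L->H->refl->A->L'->G->R'->D->plug->D
Char 2 ('A'): step: R->5, L=0; A->plug->A->R->C->L->H->refl->A->L'->G->R'->F->plug->F
Char 3 ('H'): step: R->6, L=0; H->plug->H->R->B->L->C->refl->G->L'->H->R'->D->plug->D
Char 4 ('C'): step: R->7, L=0; C->plug->C->R->G->L->A->refl->H->L'->C->R'->F->plug->F
Char 5 ('F'): step: R->0, L->1 (L advanced); F->plug->F->R->H->L->A->refl->H->L'->F->R'->B->plug->E
Char 6 ('G'): step: R->1, L=1; G->plug->G->R->B->L->G->refl->C->L'->E->R'->A->plug->A
Char 7 ('E'): step: R->2, L=1; E->plug->B->R->E->L->C->refl->G->L'->B->R'->A->plug->A
Char 8 ('C'): step: R->3, L=1; C->plug->C->R->E->L->C->refl->G->L'->B->R'->F->plug->F
Char 9 ('D'): step: R->4, L=1; D->plug->D->R->G->L->F->refl->D->L'->C->R'->H->plug->H
Char 10 ('B'): step: R->5, L=1; B->plug->E->R->A->L->B->refl->E->L'->D->R'->B->plug->E
Char 11 ('E'): step: R->6, L=1; E->plug->B->R->E->L->C->refl->G->L'->B->R'->H->plug->H

H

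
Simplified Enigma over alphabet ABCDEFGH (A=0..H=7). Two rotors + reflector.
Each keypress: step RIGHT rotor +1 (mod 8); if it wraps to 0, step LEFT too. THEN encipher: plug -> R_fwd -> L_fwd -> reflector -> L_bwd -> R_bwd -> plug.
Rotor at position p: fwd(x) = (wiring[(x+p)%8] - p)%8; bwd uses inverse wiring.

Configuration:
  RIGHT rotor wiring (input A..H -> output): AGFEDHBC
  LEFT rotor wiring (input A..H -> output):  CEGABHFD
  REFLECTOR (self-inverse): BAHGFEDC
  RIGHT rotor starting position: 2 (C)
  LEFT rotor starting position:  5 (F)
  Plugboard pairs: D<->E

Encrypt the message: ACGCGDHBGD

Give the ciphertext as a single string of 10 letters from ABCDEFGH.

Answer: FGEFFBBCEA

Derivation:
Char 1 ('A'): step: R->3, L=5; A->plug->A->R->B->L->A->refl->B->L'->F->R'->F->plug->F
Char 2 ('C'): step: R->4, L=5; C->plug->C->R->F->L->B->refl->A->L'->B->R'->G->plug->G
Char 3 ('G'): step: R->5, L=5; G->plug->G->R->H->L->E->refl->F->L'->D->R'->D->plug->E
Char 4 ('C'): step: R->6, L=5; C->plug->C->R->C->L->G->refl->D->L'->G->R'->F->plug->F
Char 5 ('G'): step: R->7, L=5; G->plug->G->R->A->L->C->refl->H->L'->E->R'->F->plug->F
Char 6 ('D'): step: R->0, L->6 (L advanced); D->plug->E->R->D->L->G->refl->D->L'->G->R'->B->plug->B
Char 7 ('H'): step: R->1, L=6; H->plug->H->R->H->L->B->refl->A->L'->E->R'->B->plug->B
Char 8 ('B'): step: R->2, L=6; B->plug->B->R->C->L->E->refl->F->L'->B->R'->C->plug->C
Char 9 ('G'): step: R->3, L=6; G->plug->G->R->D->L->G->refl->D->L'->G->R'->D->plug->E
Char 10 ('D'): step: R->4, L=6; D->plug->E->R->E->L->A->refl->B->L'->H->R'->A->plug->A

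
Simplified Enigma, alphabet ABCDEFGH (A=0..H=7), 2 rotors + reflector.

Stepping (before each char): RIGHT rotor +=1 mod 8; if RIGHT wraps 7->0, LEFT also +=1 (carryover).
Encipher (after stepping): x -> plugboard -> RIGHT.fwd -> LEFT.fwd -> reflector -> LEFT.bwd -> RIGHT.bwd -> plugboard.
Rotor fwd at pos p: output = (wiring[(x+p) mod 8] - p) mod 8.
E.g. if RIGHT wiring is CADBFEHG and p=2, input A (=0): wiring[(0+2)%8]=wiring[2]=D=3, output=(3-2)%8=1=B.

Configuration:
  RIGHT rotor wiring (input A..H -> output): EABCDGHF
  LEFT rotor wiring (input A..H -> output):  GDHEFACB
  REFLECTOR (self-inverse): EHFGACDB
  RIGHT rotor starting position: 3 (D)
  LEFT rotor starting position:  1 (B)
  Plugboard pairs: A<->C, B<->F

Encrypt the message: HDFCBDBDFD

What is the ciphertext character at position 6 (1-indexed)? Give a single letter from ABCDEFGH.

Char 1 ('H'): step: R->4, L=1; H->plug->H->R->G->L->A->refl->E->L'->D->R'->C->plug->A
Char 2 ('D'): step: R->5, L=1; D->plug->D->R->H->L->F->refl->C->L'->A->R'->C->plug->A
Char 3 ('F'): step: R->6, L=1; F->plug->B->R->H->L->F->refl->C->L'->A->R'->H->plug->H
Char 4 ('C'): step: R->7, L=1; C->plug->A->R->G->L->A->refl->E->L'->D->R'->E->plug->E
Char 5 ('B'): step: R->0, L->2 (L advanced); B->plug->F->R->G->L->E->refl->A->L'->E->R'->A->plug->C
Char 6 ('D'): step: R->1, L=2; D->plug->D->R->C->L->D->refl->G->L'->D->R'->H->plug->H

H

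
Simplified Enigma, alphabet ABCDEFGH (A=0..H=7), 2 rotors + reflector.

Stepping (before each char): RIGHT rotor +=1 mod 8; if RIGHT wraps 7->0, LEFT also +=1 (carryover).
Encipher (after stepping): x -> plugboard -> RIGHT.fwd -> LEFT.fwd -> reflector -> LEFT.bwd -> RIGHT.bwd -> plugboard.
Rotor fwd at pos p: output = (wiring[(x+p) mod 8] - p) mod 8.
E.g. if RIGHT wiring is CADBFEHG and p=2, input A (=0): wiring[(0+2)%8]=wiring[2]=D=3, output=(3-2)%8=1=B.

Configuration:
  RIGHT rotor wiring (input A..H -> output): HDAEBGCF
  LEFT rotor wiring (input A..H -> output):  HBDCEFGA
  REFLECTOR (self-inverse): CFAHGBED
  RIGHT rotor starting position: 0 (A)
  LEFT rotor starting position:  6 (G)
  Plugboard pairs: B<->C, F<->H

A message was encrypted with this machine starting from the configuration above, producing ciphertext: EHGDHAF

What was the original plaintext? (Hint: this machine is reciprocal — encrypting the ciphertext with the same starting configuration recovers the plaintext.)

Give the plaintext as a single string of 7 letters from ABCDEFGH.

Char 1 ('E'): step: R->1, L=6; E->plug->E->R->F->L->E->refl->G->L'->G->R'->H->plug->F
Char 2 ('H'): step: R->2, L=6; H->plug->F->R->D->L->D->refl->H->L'->H->R'->C->plug->B
Char 3 ('G'): step: R->3, L=6; G->plug->G->R->A->L->A->refl->C->L'->B->R'->A->plug->A
Char 4 ('D'): step: R->4, L=6; D->plug->D->R->B->L->C->refl->A->L'->A->R'->H->plug->F
Char 5 ('H'): step: R->5, L=6; H->plug->F->R->D->L->D->refl->H->L'->H->R'->G->plug->G
Char 6 ('A'): step: R->6, L=6; A->plug->A->R->E->L->F->refl->B->L'->C->R'->E->plug->E
Char 7 ('F'): step: R->7, L=6; F->plug->H->R->D->L->D->refl->H->L'->H->R'->G->plug->G

Answer: FBAFGEG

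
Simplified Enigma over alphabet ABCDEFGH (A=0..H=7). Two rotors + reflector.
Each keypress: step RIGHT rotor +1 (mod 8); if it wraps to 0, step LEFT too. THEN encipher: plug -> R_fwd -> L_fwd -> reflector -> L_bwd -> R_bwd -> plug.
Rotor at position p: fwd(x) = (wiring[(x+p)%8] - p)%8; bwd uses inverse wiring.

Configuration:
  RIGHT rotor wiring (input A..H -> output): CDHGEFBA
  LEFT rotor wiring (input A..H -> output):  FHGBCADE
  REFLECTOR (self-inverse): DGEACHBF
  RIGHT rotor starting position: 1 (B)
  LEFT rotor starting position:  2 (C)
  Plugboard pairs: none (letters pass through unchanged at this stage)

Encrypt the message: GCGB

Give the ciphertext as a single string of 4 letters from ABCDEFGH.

Answer: ADDC

Derivation:
Char 1 ('G'): step: R->2, L=2; G->plug->G->R->A->L->E->refl->C->L'->F->R'->A->plug->A
Char 2 ('C'): step: R->3, L=2; C->plug->C->R->C->L->A->refl->D->L'->G->R'->D->plug->D
Char 3 ('G'): step: R->4, L=2; G->plug->G->R->D->L->G->refl->B->L'->E->R'->D->plug->D
Char 4 ('B'): step: R->5, L=2; B->plug->B->R->E->L->B->refl->G->L'->D->R'->C->plug->C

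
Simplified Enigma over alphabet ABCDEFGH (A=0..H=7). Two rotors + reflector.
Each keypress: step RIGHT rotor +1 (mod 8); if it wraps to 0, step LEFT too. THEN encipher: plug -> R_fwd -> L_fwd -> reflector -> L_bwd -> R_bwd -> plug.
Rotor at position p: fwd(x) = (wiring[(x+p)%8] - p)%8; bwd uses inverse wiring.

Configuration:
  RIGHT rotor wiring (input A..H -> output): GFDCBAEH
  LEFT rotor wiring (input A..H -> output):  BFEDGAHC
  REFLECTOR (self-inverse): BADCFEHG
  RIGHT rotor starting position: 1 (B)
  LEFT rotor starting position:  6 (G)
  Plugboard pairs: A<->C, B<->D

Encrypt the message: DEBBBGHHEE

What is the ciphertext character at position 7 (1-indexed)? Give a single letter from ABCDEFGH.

Char 1 ('D'): step: R->2, L=6; D->plug->B->R->A->L->B->refl->A->L'->G->R'->D->plug->B
Char 2 ('E'): step: R->3, L=6; E->plug->E->R->E->L->G->refl->H->L'->D->R'->F->plug->F
Char 3 ('B'): step: R->4, L=6; B->plug->D->R->D->L->H->refl->G->L'->E->R'->B->plug->D
Char 4 ('B'): step: R->5, L=6; B->plug->D->R->B->L->E->refl->F->L'->F->R'->G->plug->G
Char 5 ('B'): step: R->6, L=6; B->plug->D->R->H->L->C->refl->D->L'->C->R'->H->plug->H
Char 6 ('G'): step: R->7, L=6; G->plug->G->R->B->L->E->refl->F->L'->F->R'->H->plug->H
Char 7 ('H'): step: R->0, L->7 (L advanced); H->plug->H->R->H->L->A->refl->B->L'->G->R'->A->plug->C

C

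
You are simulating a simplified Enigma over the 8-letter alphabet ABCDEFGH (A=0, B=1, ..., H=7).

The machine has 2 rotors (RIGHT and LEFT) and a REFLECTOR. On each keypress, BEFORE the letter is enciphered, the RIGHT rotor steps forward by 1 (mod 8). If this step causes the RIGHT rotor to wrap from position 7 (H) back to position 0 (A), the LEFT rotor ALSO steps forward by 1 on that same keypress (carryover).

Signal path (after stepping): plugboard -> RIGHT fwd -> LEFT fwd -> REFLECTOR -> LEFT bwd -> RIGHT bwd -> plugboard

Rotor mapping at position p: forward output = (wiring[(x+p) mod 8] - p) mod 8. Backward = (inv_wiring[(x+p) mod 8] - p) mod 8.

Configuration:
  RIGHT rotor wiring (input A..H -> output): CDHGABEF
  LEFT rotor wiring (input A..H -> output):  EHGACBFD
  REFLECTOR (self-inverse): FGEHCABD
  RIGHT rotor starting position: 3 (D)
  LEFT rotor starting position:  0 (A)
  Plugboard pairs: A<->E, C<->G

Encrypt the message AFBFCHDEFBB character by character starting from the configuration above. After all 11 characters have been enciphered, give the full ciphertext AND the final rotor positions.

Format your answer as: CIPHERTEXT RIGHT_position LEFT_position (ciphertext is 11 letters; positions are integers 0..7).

Char 1 ('A'): step: R->4, L=0; A->plug->E->R->G->L->F->refl->A->L'->D->R'->G->plug->C
Char 2 ('F'): step: R->5, L=0; F->plug->F->R->C->L->G->refl->B->L'->F->R'->D->plug->D
Char 3 ('B'): step: R->6, L=0; B->plug->B->R->H->L->D->refl->H->L'->B->R'->E->plug->A
Char 4 ('F'): step: R->7, L=0; F->plug->F->R->B->L->H->refl->D->L'->H->R'->E->plug->A
Char 5 ('C'): step: R->0, L->1 (L advanced); C->plug->G->R->E->L->A->refl->F->L'->B->R'->F->plug->F
Char 6 ('H'): step: R->1, L=1; H->plug->H->R->B->L->F->refl->A->L'->E->R'->G->plug->C
Char 7 ('D'): step: R->2, L=1; D->plug->D->R->H->L->D->refl->H->L'->C->R'->E->plug->A
Char 8 ('E'): step: R->3, L=1; E->plug->A->R->D->L->B->refl->G->L'->A->R'->G->plug->C
Char 9 ('F'): step: R->4, L=1; F->plug->F->R->H->L->D->refl->H->L'->C->R'->H->plug->H
Char 10 ('B'): step: R->5, L=1; B->plug->B->R->H->L->D->refl->H->L'->C->R'->F->plug->F
Char 11 ('B'): step: R->6, L=1; B->plug->B->R->H->L->D->refl->H->L'->C->R'->G->plug->C
Final: ciphertext=CDAAFCACHFC, RIGHT=6, LEFT=1

Answer: CDAAFCACHFC 6 1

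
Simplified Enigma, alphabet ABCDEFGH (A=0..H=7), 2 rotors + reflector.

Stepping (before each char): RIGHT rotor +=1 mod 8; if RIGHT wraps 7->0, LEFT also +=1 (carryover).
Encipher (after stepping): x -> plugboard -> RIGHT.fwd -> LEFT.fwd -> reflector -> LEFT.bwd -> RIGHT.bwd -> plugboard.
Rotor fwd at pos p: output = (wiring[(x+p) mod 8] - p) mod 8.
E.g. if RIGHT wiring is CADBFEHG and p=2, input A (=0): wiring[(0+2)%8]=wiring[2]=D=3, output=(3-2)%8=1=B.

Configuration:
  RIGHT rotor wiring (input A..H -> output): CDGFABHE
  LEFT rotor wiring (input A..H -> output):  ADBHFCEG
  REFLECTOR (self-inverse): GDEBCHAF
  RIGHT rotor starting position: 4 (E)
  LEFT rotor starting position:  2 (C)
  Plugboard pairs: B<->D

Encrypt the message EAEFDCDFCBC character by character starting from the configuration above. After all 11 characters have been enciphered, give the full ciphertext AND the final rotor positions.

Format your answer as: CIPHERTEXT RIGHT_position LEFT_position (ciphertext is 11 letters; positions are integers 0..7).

Answer: HEDEABAEEGD 7 3

Derivation:
Char 1 ('E'): step: R->5, L=2; E->plug->E->R->G->L->G->refl->A->L'->D->R'->H->plug->H
Char 2 ('A'): step: R->6, L=2; A->plug->A->R->B->L->F->refl->H->L'->A->R'->E->plug->E
Char 3 ('E'): step: R->7, L=2; E->plug->E->R->G->L->G->refl->A->L'->D->R'->B->plug->D
Char 4 ('F'): step: R->0, L->3 (L advanced); F->plug->F->R->B->L->C->refl->E->L'->A->R'->E->plug->E
Char 5 ('D'): step: R->1, L=3; D->plug->B->R->F->L->F->refl->H->L'->C->R'->A->plug->A
Char 6 ('C'): step: R->2, L=3; C->plug->C->R->G->L->A->refl->G->L'->H->R'->D->plug->B
Char 7 ('D'): step: R->3, L=3; D->plug->B->R->F->L->F->refl->H->L'->C->R'->A->plug->A
Char 8 ('F'): step: R->4, L=3; F->plug->F->R->H->L->G->refl->A->L'->G->R'->E->plug->E
Char 9 ('C'): step: R->5, L=3; C->plug->C->R->H->L->G->refl->A->L'->G->R'->E->plug->E
Char 10 ('B'): step: R->6, L=3; B->plug->D->R->F->L->F->refl->H->L'->C->R'->G->plug->G
Char 11 ('C'): step: R->7, L=3; C->plug->C->R->E->L->D->refl->B->L'->D->R'->B->plug->D
Final: ciphertext=HEDEABAEEGD, RIGHT=7, LEFT=3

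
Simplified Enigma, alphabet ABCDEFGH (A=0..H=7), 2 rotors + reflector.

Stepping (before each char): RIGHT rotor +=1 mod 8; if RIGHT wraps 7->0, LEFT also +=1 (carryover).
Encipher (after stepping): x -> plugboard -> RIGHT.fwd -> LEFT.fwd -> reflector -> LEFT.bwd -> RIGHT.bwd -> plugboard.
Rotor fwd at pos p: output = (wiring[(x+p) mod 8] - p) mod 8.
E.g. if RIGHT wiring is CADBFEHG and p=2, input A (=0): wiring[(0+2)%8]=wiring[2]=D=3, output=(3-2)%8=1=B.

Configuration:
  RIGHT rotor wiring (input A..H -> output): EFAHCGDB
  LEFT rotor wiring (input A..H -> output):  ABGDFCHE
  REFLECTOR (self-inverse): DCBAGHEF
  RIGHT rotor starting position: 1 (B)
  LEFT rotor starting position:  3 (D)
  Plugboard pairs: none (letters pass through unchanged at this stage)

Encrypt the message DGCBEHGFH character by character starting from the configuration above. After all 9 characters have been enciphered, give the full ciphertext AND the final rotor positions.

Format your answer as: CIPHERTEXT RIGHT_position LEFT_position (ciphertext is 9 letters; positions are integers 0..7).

Char 1 ('D'): step: R->2, L=3; D->plug->D->R->E->L->B->refl->C->L'->B->R'->E->plug->E
Char 2 ('G'): step: R->3, L=3; G->plug->G->R->C->L->H->refl->F->L'->F->R'->H->plug->H
Char 3 ('C'): step: R->4, L=3; C->plug->C->R->H->L->D->refl->A->L'->A->R'->E->plug->E
Char 4 ('B'): step: R->5, L=3; B->plug->B->R->G->L->G->refl->E->L'->D->R'->F->plug->F
Char 5 ('E'): step: R->6, L=3; E->plug->E->R->C->L->H->refl->F->L'->F->R'->A->plug->A
Char 6 ('H'): step: R->7, L=3; H->plug->H->R->E->L->B->refl->C->L'->B->R'->D->plug->D
Char 7 ('G'): step: R->0, L->4 (L advanced); G->plug->G->R->D->L->A->refl->D->L'->C->R'->E->plug->E
Char 8 ('F'): step: R->1, L=4; F->plug->F->R->C->L->D->refl->A->L'->D->R'->H->plug->H
Char 9 ('H'): step: R->2, L=4; H->plug->H->R->D->L->A->refl->D->L'->C->R'->G->plug->G
Final: ciphertext=EHEFADEHG, RIGHT=2, LEFT=4

Answer: EHEFADEHG 2 4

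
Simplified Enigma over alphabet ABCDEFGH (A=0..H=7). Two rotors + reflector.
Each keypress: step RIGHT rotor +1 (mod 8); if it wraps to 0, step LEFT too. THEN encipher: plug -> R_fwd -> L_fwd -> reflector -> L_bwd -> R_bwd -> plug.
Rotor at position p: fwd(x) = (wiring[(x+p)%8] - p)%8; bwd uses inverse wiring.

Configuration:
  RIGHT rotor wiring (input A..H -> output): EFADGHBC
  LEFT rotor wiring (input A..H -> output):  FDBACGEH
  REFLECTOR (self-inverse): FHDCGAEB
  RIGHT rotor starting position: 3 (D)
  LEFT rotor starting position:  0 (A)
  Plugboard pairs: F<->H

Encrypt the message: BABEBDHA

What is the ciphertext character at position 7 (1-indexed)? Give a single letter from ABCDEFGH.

Char 1 ('B'): step: R->4, L=0; B->plug->B->R->D->L->A->refl->F->L'->A->R'->E->plug->E
Char 2 ('A'): step: R->5, L=0; A->plug->A->R->C->L->B->refl->H->L'->H->R'->D->plug->D
Char 3 ('B'): step: R->6, L=0; B->plug->B->R->E->L->C->refl->D->L'->B->R'->H->plug->F
Char 4 ('E'): step: R->7, L=0; E->plug->E->R->E->L->C->refl->D->L'->B->R'->D->plug->D
Char 5 ('B'): step: R->0, L->1 (L advanced); B->plug->B->R->F->L->D->refl->C->L'->A->R'->C->plug->C
Char 6 ('D'): step: R->1, L=1; D->plug->D->R->F->L->D->refl->C->L'->A->R'->F->plug->H
Char 7 ('H'): step: R->2, L=1; H->plug->F->R->A->L->C->refl->D->L'->F->R'->D->plug->D

D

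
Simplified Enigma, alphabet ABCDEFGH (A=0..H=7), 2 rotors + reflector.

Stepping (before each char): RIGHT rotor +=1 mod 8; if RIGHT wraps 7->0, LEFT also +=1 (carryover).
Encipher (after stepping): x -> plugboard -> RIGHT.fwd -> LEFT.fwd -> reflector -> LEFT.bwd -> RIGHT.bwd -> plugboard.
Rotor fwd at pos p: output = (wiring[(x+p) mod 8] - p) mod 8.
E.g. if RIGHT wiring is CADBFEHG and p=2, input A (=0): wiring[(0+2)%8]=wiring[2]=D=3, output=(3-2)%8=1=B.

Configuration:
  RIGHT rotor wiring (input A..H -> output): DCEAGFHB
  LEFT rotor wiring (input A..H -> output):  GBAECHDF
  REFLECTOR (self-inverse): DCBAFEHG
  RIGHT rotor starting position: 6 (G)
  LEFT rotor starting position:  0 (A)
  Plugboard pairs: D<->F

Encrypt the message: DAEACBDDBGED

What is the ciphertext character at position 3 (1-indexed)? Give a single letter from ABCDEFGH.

Char 1 ('D'): step: R->7, L=0; D->plug->F->R->H->L->F->refl->E->L'->D->R'->C->plug->C
Char 2 ('A'): step: R->0, L->1 (L advanced); A->plug->A->R->D->L->B->refl->C->L'->F->R'->F->plug->D
Char 3 ('E'): step: R->1, L=1; E->plug->E->R->E->L->G->refl->H->L'->B->R'->A->plug->A

A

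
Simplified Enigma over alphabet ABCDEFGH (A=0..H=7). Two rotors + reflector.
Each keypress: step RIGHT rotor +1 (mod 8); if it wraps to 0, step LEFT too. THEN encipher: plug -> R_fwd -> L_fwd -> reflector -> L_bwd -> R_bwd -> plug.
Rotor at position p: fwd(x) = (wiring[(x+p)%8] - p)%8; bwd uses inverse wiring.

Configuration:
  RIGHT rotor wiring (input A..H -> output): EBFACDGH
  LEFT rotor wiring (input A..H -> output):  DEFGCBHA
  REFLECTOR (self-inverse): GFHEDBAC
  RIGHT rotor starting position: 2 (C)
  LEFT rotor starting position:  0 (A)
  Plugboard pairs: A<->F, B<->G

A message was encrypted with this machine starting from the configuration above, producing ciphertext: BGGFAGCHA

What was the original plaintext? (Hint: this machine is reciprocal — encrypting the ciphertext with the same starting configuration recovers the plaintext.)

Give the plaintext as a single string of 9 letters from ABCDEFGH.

Char 1 ('B'): step: R->3, L=0; B->plug->G->R->G->L->H->refl->C->L'->E->R'->E->plug->E
Char 2 ('G'): step: R->4, L=0; G->plug->B->R->H->L->A->refl->G->L'->D->R'->D->plug->D
Char 3 ('G'): step: R->5, L=0; G->plug->B->R->B->L->E->refl->D->L'->A->R'->F->plug->A
Char 4 ('F'): step: R->6, L=0; F->plug->A->R->A->L->D->refl->E->L'->B->R'->B->plug->G
Char 5 ('A'): step: R->7, L=0; A->plug->F->R->D->L->G->refl->A->L'->H->R'->H->plug->H
Char 6 ('G'): step: R->0, L->1 (L advanced); G->plug->B->R->B->L->E->refl->D->L'->A->R'->D->plug->D
Char 7 ('C'): step: R->1, L=1; C->plug->C->R->H->L->C->refl->H->L'->G->R'->G->plug->B
Char 8 ('H'): step: R->2, L=1; H->plug->H->R->H->L->C->refl->H->L'->G->R'->B->plug->G
Char 9 ('A'): step: R->3, L=1; A->plug->F->R->B->L->E->refl->D->L'->A->R'->C->plug->C

Answer: EDAGHDBGC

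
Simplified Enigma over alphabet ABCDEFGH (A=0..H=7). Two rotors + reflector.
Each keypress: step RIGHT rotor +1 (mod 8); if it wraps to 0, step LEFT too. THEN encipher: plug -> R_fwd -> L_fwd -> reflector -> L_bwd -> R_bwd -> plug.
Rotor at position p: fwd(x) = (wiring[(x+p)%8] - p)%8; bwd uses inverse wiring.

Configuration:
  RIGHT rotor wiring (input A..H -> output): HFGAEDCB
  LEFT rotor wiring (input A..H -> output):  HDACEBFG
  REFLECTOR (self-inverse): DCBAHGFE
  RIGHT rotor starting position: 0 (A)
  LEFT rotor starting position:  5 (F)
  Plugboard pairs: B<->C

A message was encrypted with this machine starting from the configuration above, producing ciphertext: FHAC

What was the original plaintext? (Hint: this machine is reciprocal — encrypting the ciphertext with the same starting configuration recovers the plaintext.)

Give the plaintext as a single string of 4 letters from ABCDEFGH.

Char 1 ('F'): step: R->1, L=5; F->plug->F->R->B->L->A->refl->D->L'->F->R'->B->plug->C
Char 2 ('H'): step: R->2, L=5; H->plug->H->R->D->L->C->refl->B->L'->C->R'->C->plug->B
Char 3 ('A'): step: R->3, L=5; A->plug->A->R->F->L->D->refl->A->L'->B->R'->B->plug->C
Char 4 ('C'): step: R->4, L=5; C->plug->B->R->H->L->H->refl->E->L'->A->R'->A->plug->A

Answer: CBCA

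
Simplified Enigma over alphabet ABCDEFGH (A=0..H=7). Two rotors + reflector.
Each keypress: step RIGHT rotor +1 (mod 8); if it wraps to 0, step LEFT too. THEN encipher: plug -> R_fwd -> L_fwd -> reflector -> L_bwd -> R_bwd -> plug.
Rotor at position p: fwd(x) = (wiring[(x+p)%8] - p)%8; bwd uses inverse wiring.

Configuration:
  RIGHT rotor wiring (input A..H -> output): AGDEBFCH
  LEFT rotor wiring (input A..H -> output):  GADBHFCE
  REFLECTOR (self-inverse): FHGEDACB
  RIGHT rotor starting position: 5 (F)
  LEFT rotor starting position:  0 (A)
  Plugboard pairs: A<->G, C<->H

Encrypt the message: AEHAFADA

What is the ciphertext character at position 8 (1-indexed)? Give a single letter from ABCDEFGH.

Char 1 ('A'): step: R->6, L=0; A->plug->G->R->D->L->B->refl->H->L'->E->R'->A->plug->G
Char 2 ('E'): step: R->7, L=0; E->plug->E->R->F->L->F->refl->A->L'->B->R'->B->plug->B
Char 3 ('H'): step: R->0, L->1 (L advanced); H->plug->C->R->D->L->G->refl->C->L'->B->R'->E->plug->E
Char 4 ('A'): step: R->1, L=1; A->plug->G->R->G->L->D->refl->E->L'->E->R'->E->plug->E
Char 5 ('F'): step: R->2, L=1; F->plug->F->R->F->L->B->refl->H->L'->A->R'->E->plug->E
Char 6 ('A'): step: R->3, L=1; A->plug->G->R->D->L->G->refl->C->L'->B->R'->A->plug->G
Char 7 ('D'): step: R->4, L=1; D->plug->D->R->D->L->G->refl->C->L'->B->R'->B->plug->B
Char 8 ('A'): step: R->5, L=1; A->plug->G->R->H->L->F->refl->A->L'->C->R'->C->plug->H

H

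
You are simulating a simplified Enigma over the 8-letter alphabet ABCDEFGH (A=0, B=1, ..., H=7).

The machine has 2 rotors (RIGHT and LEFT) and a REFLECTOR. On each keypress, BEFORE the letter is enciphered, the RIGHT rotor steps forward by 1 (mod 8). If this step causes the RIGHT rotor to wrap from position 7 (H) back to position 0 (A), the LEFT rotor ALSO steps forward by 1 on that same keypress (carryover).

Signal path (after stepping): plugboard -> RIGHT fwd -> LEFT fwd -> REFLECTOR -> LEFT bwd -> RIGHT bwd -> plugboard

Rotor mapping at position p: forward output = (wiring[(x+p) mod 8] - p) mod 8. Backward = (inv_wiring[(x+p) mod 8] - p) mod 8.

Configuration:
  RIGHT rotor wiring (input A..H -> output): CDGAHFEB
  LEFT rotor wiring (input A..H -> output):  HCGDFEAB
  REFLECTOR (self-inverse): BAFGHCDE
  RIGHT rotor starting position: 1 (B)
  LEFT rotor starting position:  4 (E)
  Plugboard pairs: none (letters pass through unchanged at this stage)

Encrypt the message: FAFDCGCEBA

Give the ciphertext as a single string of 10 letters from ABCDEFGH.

Char 1 ('F'): step: R->2, L=4; F->plug->F->R->H->L->H->refl->E->L'->C->R'->E->plug->E
Char 2 ('A'): step: R->3, L=4; A->plug->A->R->F->L->G->refl->D->L'->E->R'->B->plug->B
Char 3 ('F'): step: R->4, L=4; F->plug->F->R->H->L->H->refl->E->L'->C->R'->G->plug->G
Char 4 ('D'): step: R->5, L=4; D->plug->D->R->F->L->G->refl->D->L'->E->R'->C->plug->C
Char 5 ('C'): step: R->6, L=4; C->plug->C->R->E->L->D->refl->G->L'->F->R'->D->plug->D
Char 6 ('G'): step: R->7, L=4; G->plug->G->R->G->L->C->refl->F->L'->D->R'->B->plug->B
Char 7 ('C'): step: R->0, L->5 (L advanced); C->plug->C->R->G->L->G->refl->D->L'->B->R'->H->plug->H
Char 8 ('E'): step: R->1, L=5; E->plug->E->R->E->L->F->refl->C->L'->D->R'->F->plug->F
Char 9 ('B'): step: R->2, L=5; B->plug->B->R->G->L->G->refl->D->L'->B->R'->H->plug->H
Char 10 ('A'): step: R->3, L=5; A->plug->A->R->F->L->B->refl->A->L'->H->R'->F->plug->F

Answer: EBGCDBHFHF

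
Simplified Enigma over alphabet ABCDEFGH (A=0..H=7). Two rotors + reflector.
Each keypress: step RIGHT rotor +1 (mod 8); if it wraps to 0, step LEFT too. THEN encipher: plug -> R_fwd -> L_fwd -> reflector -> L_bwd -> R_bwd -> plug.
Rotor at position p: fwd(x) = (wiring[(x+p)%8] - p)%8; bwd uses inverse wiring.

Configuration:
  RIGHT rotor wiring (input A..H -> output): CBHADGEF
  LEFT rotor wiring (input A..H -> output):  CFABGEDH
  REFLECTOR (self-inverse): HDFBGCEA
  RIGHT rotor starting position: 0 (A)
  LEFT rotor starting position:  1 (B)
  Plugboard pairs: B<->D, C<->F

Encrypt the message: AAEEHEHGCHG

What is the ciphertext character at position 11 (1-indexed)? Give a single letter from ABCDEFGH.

Char 1 ('A'): step: R->1, L=1; A->plug->A->R->A->L->E->refl->G->L'->G->R'->B->plug->D
Char 2 ('A'): step: R->2, L=1; A->plug->A->R->F->L->C->refl->F->L'->D->R'->F->plug->C
Char 3 ('E'): step: R->3, L=1; E->plug->E->R->C->L->A->refl->H->L'->B->R'->D->plug->B
Char 4 ('E'): step: R->4, L=1; E->plug->E->R->G->L->G->refl->E->L'->A->R'->C->plug->F
Char 5 ('H'): step: R->5, L=1; H->plug->H->R->G->L->G->refl->E->L'->A->R'->C->plug->F
Char 6 ('E'): step: R->6, L=1; E->plug->E->R->B->L->H->refl->A->L'->C->R'->F->plug->C
Char 7 ('H'): step: R->7, L=1; H->plug->H->R->F->L->C->refl->F->L'->D->R'->B->plug->D
Char 8 ('G'): step: R->0, L->2 (L advanced); G->plug->G->R->E->L->B->refl->D->L'->H->R'->C->plug->F
Char 9 ('C'): step: R->1, L=2; C->plug->F->R->D->L->C->refl->F->L'->F->R'->E->plug->E
Char 10 ('H'): step: R->2, L=2; H->plug->H->R->H->L->D->refl->B->L'->E->R'->D->plug->B
Char 11 ('G'): step: R->3, L=2; G->plug->G->R->G->L->A->refl->H->L'->B->R'->D->plug->B

B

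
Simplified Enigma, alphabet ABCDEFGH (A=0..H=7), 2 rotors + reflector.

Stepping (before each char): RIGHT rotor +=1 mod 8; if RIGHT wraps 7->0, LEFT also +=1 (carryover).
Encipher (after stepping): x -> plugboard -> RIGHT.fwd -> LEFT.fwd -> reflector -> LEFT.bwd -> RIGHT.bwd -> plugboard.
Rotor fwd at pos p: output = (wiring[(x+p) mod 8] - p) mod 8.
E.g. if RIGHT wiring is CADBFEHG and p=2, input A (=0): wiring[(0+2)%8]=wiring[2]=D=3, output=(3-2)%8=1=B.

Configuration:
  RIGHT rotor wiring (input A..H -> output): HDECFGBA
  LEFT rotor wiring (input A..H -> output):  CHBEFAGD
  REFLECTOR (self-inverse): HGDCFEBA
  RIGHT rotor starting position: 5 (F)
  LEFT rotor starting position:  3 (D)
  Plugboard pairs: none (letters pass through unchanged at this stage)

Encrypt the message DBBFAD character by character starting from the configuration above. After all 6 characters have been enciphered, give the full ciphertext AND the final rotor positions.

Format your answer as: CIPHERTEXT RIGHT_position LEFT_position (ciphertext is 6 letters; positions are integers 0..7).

Char 1 ('D'): step: R->6, L=3; D->plug->D->R->F->L->H->refl->A->L'->E->R'->F->plug->F
Char 2 ('B'): step: R->7, L=3; B->plug->B->R->A->L->B->refl->G->L'->H->R'->G->plug->G
Char 3 ('B'): step: R->0, L->4 (L advanced); B->plug->B->R->D->L->H->refl->A->L'->H->R'->A->plug->A
Char 4 ('F'): step: R->1, L=4; F->plug->F->R->A->L->B->refl->G->L'->E->R'->D->plug->D
Char 5 ('A'): step: R->2, L=4; A->plug->A->R->C->L->C->refl->D->L'->F->R'->G->plug->G
Char 6 ('D'): step: R->3, L=4; D->plug->D->R->G->L->F->refl->E->L'->B->R'->H->plug->H
Final: ciphertext=FGADGH, RIGHT=3, LEFT=4

Answer: FGADGH 3 4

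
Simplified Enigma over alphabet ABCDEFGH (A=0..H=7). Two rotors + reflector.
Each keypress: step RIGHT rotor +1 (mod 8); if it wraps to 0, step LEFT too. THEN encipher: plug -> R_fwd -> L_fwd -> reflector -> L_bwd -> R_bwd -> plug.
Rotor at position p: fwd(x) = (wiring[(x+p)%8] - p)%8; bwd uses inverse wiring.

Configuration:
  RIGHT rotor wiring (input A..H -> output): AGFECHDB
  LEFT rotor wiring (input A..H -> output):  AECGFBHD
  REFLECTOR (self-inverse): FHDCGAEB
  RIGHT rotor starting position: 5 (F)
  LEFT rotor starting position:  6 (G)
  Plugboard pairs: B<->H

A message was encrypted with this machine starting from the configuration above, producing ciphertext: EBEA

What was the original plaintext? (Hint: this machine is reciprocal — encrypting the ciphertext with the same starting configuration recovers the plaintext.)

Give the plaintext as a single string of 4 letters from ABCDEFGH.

Answer: CFFG

Derivation:
Char 1 ('E'): step: R->6, L=6; E->plug->E->R->H->L->D->refl->C->L'->C->R'->C->plug->C
Char 2 ('B'): step: R->7, L=6; B->plug->H->R->E->L->E->refl->G->L'->D->R'->F->plug->F
Char 3 ('E'): step: R->0, L->7 (L advanced); E->plug->E->R->C->L->F->refl->A->L'->H->R'->F->plug->F
Char 4 ('A'): step: R->1, L=7; A->plug->A->R->F->L->G->refl->E->L'->A->R'->G->plug->G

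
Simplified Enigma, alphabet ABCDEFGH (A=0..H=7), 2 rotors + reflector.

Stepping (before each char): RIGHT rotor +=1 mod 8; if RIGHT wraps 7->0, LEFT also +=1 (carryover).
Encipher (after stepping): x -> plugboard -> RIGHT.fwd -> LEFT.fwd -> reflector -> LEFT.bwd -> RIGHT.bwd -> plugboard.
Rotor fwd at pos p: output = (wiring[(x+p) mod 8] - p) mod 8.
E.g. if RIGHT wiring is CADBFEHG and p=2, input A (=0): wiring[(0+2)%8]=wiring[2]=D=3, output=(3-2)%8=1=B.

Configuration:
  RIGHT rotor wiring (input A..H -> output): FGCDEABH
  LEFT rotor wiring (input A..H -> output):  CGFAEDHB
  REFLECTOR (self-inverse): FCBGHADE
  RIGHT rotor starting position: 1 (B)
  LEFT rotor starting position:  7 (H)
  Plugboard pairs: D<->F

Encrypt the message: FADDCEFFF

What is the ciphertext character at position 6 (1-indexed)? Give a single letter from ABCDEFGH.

Char 1 ('F'): step: R->2, L=7; F->plug->D->R->G->L->E->refl->H->L'->C->R'->C->plug->C
Char 2 ('A'): step: R->3, L=7; A->plug->A->R->A->L->C->refl->B->L'->E->R'->E->plug->E
Char 3 ('D'): step: R->4, L=7; D->plug->F->R->C->L->H->refl->E->L'->G->R'->G->plug->G
Char 4 ('D'): step: R->5, L=7; D->plug->F->R->F->L->F->refl->A->L'->H->R'->H->plug->H
Char 5 ('C'): step: R->6, L=7; C->plug->C->R->H->L->A->refl->F->L'->F->R'->F->plug->D
Char 6 ('E'): step: R->7, L=7; E->plug->E->R->E->L->B->refl->C->L'->A->R'->A->plug->A

A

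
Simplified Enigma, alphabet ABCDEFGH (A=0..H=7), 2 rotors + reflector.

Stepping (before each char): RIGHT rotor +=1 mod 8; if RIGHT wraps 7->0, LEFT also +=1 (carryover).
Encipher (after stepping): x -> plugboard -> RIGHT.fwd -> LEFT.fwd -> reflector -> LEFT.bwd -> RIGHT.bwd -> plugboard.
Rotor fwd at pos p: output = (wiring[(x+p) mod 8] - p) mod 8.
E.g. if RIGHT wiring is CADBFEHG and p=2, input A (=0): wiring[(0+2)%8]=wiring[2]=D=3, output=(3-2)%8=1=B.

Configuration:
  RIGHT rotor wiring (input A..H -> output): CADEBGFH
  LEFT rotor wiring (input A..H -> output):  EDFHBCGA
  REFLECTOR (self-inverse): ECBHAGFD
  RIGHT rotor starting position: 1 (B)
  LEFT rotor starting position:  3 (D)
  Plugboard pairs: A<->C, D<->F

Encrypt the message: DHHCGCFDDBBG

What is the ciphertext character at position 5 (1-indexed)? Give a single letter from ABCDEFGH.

Char 1 ('D'): step: R->2, L=3; D->plug->F->R->F->L->B->refl->C->L'->H->R'->C->plug->A
Char 2 ('H'): step: R->3, L=3; H->plug->H->R->A->L->E->refl->A->L'->G->R'->B->plug->B
Char 3 ('H'): step: R->4, L=3; H->plug->H->R->A->L->E->refl->A->L'->G->R'->E->plug->E
Char 4 ('C'): step: R->5, L=3; C->plug->A->R->B->L->G->refl->F->L'->E->R'->H->plug->H
Char 5 ('G'): step: R->6, L=3; G->plug->G->R->D->L->D->refl->H->L'->C->R'->D->plug->F

F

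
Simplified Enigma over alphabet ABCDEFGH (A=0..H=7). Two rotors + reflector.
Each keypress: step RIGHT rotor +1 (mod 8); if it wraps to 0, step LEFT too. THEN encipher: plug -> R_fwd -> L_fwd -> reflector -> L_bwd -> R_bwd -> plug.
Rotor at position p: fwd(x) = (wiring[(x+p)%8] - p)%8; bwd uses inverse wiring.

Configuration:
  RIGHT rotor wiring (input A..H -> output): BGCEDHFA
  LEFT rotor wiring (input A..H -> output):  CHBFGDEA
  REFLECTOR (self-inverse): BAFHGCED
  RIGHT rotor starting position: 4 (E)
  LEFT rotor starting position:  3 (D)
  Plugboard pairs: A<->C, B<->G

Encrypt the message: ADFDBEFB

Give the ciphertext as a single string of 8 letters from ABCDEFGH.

Answer: CEBEDHGH

Derivation:
Char 1 ('A'): step: R->5, L=3; A->plug->C->R->D->L->B->refl->A->L'->C->R'->A->plug->C
Char 2 ('D'): step: R->6, L=3; D->plug->D->R->A->L->C->refl->F->L'->E->R'->E->plug->E
Char 3 ('F'): step: R->7, L=3; F->plug->F->R->E->L->F->refl->C->L'->A->R'->G->plug->B
Char 4 ('D'): step: R->0, L->4 (L advanced); D->plug->D->R->E->L->G->refl->E->L'->D->R'->E->plug->E
Char 5 ('B'): step: R->1, L=4; B->plug->G->R->H->L->B->refl->A->L'->C->R'->D->plug->D
Char 6 ('E'): step: R->2, L=4; E->plug->E->R->D->L->E->refl->G->L'->E->R'->H->plug->H
Char 7 ('F'): step: R->3, L=4; F->plug->F->R->G->L->F->refl->C->L'->A->R'->B->plug->G
Char 8 ('B'): step: R->4, L=4; B->plug->G->R->G->L->F->refl->C->L'->A->R'->H->plug->H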